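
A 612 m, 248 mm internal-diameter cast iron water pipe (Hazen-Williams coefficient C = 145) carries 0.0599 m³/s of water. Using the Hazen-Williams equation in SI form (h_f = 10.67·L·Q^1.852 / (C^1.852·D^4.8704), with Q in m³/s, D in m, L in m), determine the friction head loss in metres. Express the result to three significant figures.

h_f = 10.67·612·0.0599^1.852 / (145^1.852·0.248^4.8704) = 3.141 m

h_f ≈ 3.14 m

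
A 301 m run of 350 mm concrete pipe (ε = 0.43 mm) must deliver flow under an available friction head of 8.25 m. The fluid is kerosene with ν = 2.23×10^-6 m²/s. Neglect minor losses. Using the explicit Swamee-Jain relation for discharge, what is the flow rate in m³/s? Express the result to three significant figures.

Swamee-Jain (Type II): Q = -0.965·√(gD⁵h_f/L)·ln[ε/(3.7D) + √(3.17ν²L/(gD³h_f))]
√(gD⁵h_f/L) = √(9.81·0.350⁵·8.25/301) = 0.03758
ε/(3.7D) = 3.32×10^-4; √(3.17ν²L/(gD³h_f)) = 3.70×10^-5
Q = -0.965·0.03758·ln(3.690×10^-4) = 0.2867 m³/s
Check: V = 2.98 m/s, Re = 4.68×10^5, f = 0.02133, h_f = 8.30 m ≈ 8.25 m ✓

Q ≈ 0.287 m³/s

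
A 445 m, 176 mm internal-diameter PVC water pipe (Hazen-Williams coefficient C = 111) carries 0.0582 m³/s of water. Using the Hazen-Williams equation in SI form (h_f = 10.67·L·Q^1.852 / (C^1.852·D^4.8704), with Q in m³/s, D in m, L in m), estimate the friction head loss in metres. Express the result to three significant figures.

h_f = 10.67·445·0.0582^1.852 / (111^1.852·0.176^4.8704) = 18.87 m

h_f ≈ 18.9 m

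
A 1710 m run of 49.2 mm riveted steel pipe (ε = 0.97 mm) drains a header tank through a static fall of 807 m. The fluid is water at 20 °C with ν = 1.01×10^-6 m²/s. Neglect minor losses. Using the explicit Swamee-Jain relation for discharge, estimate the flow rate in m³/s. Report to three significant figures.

Q ≈ 0.00582 m³/s

Swamee-Jain (Type II): Q = -0.965·√(gD⁵h_f/L)·ln[ε/(3.7D) + √(3.17ν²L/(gD³h_f))]
√(gD⁵h_f/L) = √(9.81·0.0492⁵·807/1710) = 0.001155
ε/(3.7D) = 0.00533; √(3.17ν²L/(gD³h_f)) = 7.66×10^-5
Q = -0.965·0.001155·ln(0.005405) = 0.005820 m³/s
Check: V = 3.06 m/s, Re = 1.49×10^5, f = 0.04881, h_f = 810 m ≈ 807 m ✓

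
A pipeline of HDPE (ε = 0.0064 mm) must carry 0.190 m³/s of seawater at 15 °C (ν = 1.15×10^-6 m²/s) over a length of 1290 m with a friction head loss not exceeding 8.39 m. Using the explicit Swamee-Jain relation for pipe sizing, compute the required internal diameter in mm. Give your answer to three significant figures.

Swamee-Jain (Type III): D = 0.66·[ε^1.25·(LQ²/(gh_f))^4.75 + ν·Q^9.4·(L/(gh_f))^5.2]^0.04
LQ²/(gh_f) = 0.5658; L/(gh_f) = 15.67
Term 1 = ε^1.25·(…)^4.75 = 2.15×10^-8; Term 2 = ν·Q^9.4·(…)^5.2 = 3.13×10^-7
D = 0.66·(2.15×10^-8 + 3.13×10^-7)^0.04 = 0.3635 m = 364 mm
Check: V = 1.83 m/s, Re = 5.79×10^5, f = 0.01306, h_f = 7.92 m ≈ 8.39 m ✓

D ≈ 364 mm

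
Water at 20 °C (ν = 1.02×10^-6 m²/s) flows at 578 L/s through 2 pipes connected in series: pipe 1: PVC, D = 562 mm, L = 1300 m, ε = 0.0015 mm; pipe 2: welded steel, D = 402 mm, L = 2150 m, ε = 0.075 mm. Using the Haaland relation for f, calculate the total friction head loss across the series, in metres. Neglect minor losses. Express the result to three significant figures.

Pipe 1: V = 2.330 m/s, Re = 1.28×10^6, ε/D = 2.67×10^-6, f = 0.01117, h_1 = f(L/D)V²/2g = 7.147 m
Pipe 2: V = 4.554 m/s, Re = 1.79×10^6, ε/D = 1.87×10^-4, f = 0.01408, h_2 = f(L/D)V²/2g = 79.61 m
Series → Q common, losses add: H = Σh = 86.76 m

H ≈ 86.8 m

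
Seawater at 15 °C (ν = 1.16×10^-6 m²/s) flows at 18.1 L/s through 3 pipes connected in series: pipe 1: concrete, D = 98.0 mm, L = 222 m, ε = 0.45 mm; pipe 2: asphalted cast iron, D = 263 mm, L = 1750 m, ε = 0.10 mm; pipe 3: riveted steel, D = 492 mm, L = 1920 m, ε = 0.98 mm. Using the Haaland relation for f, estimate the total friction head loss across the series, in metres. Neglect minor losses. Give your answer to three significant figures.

H ≈ 20.8 m

Pipe 1: V = 2.400 m/s, Re = 2.03×10^5, ε/D = 0.00459, f = 0.03011, h_1 = f(L/D)V²/2g = 20.02 m
Pipe 2: V = 0.3332 m/s, Re = 7.55×10^4, ε/D = 3.80×10^-4, f = 0.02039, h_2 = f(L/D)V²/2g = 0.7678 m
Pipe 3: V = 0.09520 m/s, Re = 4.04×10^4, ε/D = 0.00199, f = 0.02684, h_3 = f(L/D)V²/2g = 0.04838 m
Series → Q common, losses add: H = Σh = 20.83 m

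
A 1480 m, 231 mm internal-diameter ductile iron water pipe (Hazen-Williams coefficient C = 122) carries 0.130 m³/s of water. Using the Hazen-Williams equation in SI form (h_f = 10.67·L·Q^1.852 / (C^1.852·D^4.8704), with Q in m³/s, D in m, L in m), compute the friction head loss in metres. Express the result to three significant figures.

h_f = 10.67·1480·0.130^1.852 / (122^1.852·0.231^4.8704) = 62.08 m

h_f ≈ 62.1 m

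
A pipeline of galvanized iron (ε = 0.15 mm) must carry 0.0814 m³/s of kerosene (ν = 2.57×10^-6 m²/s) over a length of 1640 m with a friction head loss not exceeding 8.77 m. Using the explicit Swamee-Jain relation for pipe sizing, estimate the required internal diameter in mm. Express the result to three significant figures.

D ≈ 293 mm

Swamee-Jain (Type III): D = 0.66·[ε^1.25·(LQ²/(gh_f))^4.75 + ν·Q^9.4·(L/(gh_f))^5.2]^0.04
LQ²/(gh_f) = 0.1263; L/(gh_f) = 19.06
Term 1 = ε^1.25·(…)^4.75 = 8.95×10^-10; Term 2 = ν·Q^9.4·(…)^5.2 = 6.71×10^-10
D = 0.66·(8.95×10^-10 + 6.71×10^-10)^0.04 = 0.2933 m = 293 mm
Check: V = 1.20 m/s, Re = 1.37×10^5, f = 0.01971, h_f = 8.15 m ≈ 8.77 m ✓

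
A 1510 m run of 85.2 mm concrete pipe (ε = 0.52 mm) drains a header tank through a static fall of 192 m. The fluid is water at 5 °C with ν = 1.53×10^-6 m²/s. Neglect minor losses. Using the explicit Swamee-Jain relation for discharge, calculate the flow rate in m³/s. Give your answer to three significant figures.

Q ≈ 0.0145 m³/s

Swamee-Jain (Type II): Q = -0.965·√(gD⁵h_f/L)·ln[ε/(3.7D) + √(3.17ν²L/(gD³h_f))]
√(gD⁵h_f/L) = √(9.81·0.0852⁵·192/1510) = 0.002366
ε/(3.7D) = 0.00165; √(3.17ν²L/(gD³h_f)) = 9.81×10^-5
Q = -0.965·0.002366·ln(0.001748) = 0.01450 m³/s
Check: V = 2.54 m/s, Re = 1.42×10^5, f = 0.03308, h_f = 193 m ≈ 192 m ✓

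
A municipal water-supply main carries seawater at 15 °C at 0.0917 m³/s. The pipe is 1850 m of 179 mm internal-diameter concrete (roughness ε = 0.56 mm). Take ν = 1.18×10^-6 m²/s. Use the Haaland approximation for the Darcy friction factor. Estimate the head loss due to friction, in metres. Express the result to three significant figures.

h_f ≈ 187 m

V = 4Q/(πD²) = 4·0.0917/(π·0.179²) = 3.644 m/s
Re = VD/ν = 3.644·0.179/1.18×10^-6 = 5.53×10^5 → turbulent
ε/D = 0.56/179 = 0.00313
Haaland: f = 0.02674
h_f = f(L/D)V²/(2g) = 0.02674·(1850/0.179)·3.644²/(2·9.81) = 187.1 m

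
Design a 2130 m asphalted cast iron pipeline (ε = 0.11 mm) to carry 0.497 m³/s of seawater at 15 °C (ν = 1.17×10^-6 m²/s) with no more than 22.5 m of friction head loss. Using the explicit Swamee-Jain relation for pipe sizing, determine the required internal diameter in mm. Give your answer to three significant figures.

Swamee-Jain (Type III): D = 0.66·[ε^1.25·(LQ²/(gh_f))^4.75 + ν·Q^9.4·(L/(gh_f))^5.2]^0.04
LQ²/(gh_f) = 2.384; L/(gh_f) = 9.650
Term 1 = ε^1.25·(…)^4.75 = 6.98×10^-4; Term 2 = ν·Q^9.4·(…)^5.2 = 2.16×10^-4
D = 0.66·(6.98×10^-4 + 2.16×10^-4)^0.04 = 0.4988 m = 499 mm
Check: V = 2.54 m/s, Re = 1.08×10^6, f = 0.01493, h_f = 21.0 m ≈ 22.5 m ✓

D ≈ 499 mm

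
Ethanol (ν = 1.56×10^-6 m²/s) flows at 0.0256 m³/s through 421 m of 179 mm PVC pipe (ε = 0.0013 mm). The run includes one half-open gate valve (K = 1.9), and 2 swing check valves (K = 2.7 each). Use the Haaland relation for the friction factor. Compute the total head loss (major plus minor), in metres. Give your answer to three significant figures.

V = 4Q/(πD²) = 1.017 m/s; V²/2g = 0.05275 m
Re = 1.17×10^5, ε/D = 7.26×10^-6 → f = 0.01729 (Haaland)
Major: h_f = f(L/D)·V²/2g = 0.01729·2352·0.05275 = 2.145 m
Minor: ΣK = 7.30; h_m = ΣK·V²/2g = 0.3850 m
Total H_L = 2.145 + 0.3850 = 2.530 m

H_L ≈ 2.53 m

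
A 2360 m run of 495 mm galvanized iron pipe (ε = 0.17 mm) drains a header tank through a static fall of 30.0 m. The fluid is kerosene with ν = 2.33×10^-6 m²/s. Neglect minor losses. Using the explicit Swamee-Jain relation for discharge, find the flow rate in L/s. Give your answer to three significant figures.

Q ≈ 527 L/s

Swamee-Jain (Type II): Q = -0.965·√(gD⁵h_f/L)·ln[ε/(3.7D) + √(3.17ν²L/(gD³h_f))]
√(gD⁵h_f/L) = √(9.81·0.495⁵·30.0/2360) = 0.06088
ε/(3.7D) = 9.28×10^-5; √(3.17ν²L/(gD³h_f)) = 3.37×10^-5
Q = -0.965·0.06088·ln(1.266×10^-4) = 0.5272 m³/s
Check: V = 2.74 m/s, Re = 5.82×10^5, f = 0.01656, h_f = 30.2 m ≈ 30.0 m ✓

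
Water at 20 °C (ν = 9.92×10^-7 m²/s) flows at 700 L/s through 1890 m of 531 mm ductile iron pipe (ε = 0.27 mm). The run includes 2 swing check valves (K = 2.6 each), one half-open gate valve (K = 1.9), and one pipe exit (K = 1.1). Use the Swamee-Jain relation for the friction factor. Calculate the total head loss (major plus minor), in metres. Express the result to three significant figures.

V = 4Q/(πD²) = 3.161 m/s; V²/2g = 0.5093 m
Re = 1.69×10^6, ε/D = 5.08×10^-4 → f = 0.01714 (Swamee-Jain)
Major: h_f = f(L/D)·V²/2g = 0.01714·3559·0.5093 = 31.07 m
Minor: ΣK = 8.20; h_m = ΣK·V²/2g = 4.176 m
Total H_L = 31.07 + 4.176 = 35.24 m

H_L ≈ 35.2 m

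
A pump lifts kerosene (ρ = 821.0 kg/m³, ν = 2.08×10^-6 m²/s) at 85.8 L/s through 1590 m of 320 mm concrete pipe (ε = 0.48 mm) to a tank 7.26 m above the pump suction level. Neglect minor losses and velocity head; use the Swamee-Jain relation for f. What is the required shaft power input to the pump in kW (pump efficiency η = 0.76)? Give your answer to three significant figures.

P_shaft ≈ 12.7 kW

V = 4Q/(πD²) = 1.067 m/s; Re = 1.64×10^5; ε/D = 0.00150; f = 0.02320
h_f = f(L/D)V²/2g = 6.687 m
Total head H = z + h_f = 7.26 + 6.687 = 13.95 m
P_hyd = ρgQH = 821.0·9.81·0.0858·13.95 = 9.638 kW
P_shaft = P_hyd/η = 9.638/0.76 = 12.68 kW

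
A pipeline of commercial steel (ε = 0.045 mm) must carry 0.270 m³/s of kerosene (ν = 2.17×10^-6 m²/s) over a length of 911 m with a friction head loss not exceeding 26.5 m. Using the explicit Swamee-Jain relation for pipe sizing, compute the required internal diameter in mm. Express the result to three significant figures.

D ≈ 319 mm

Swamee-Jain (Type III): D = 0.66·[ε^1.25·(LQ²/(gh_f))^4.75 + ν·Q^9.4·(L/(gh_f))^5.2]^0.04
LQ²/(gh_f) = 0.2555; L/(gh_f) = 3.504
Term 1 = ε^1.25·(…)^4.75 = 5.64×10^-9; Term 2 = ν·Q^9.4·(…)^5.2 = 6.66×10^-9
D = 0.66·(5.64×10^-9 + 6.66×10^-9)^0.04 = 0.3185 m = 319 mm
Check: V = 3.39 m/s, Re = 4.97×10^5, f = 0.01493, h_f = 25.0 m ≈ 26.5 m ✓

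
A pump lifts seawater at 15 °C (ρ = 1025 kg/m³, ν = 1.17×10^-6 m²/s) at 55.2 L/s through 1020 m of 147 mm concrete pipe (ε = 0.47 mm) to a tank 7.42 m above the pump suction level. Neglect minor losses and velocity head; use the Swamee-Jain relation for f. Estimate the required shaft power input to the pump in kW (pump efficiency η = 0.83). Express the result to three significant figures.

V = 4Q/(πD²) = 3.252 m/s; Re = 4.09×10^5; ε/D = 0.00320; f = 0.02708
h_f = f(L/D)V²/2g = 101.3 m
Total head H = z + h_f = 7.42 + 101.3 = 108.7 m
P_hyd = ρgQH = 1025·9.81·0.0552·108.7 = 60.35 kW
P_shaft = P_hyd/η = 60.35/0.83 = 72.71 kW

P_shaft ≈ 72.7 kW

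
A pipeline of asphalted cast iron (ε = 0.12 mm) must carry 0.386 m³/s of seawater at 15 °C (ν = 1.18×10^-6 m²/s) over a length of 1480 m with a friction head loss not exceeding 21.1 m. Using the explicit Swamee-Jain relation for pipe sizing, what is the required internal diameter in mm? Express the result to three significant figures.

Swamee-Jain (Type III): D = 0.66·[ε^1.25·(LQ²/(gh_f))^4.75 + ν·Q^9.4·(L/(gh_f))^5.2]^0.04
LQ²/(gh_f) = 1.065; L/(gh_f) = 7.150
Term 1 = ε^1.25·(…)^4.75 = 1.70×10^-5; Term 2 = ν·Q^9.4·(…)^5.2 = 4.25×10^-6
D = 0.66·(1.70×10^-5 + 4.25×10^-6)^0.04 = 0.4291 m = 429 mm
Check: V = 2.67 m/s, Re = 9.71×10^5, f = 0.01559, h_f = 19.5 m ≈ 21.1 m ✓

D ≈ 429 mm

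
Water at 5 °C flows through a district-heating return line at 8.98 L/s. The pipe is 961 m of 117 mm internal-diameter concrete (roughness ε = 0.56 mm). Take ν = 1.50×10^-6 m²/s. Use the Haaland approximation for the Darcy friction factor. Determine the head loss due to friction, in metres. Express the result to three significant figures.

V = 4Q/(πD²) = 4·0.00898/(π·0.117²) = 0.8352 m/s
Re = VD/ν = 0.8352·0.117/1.50×10^-6 = 6.51×10^4 → turbulent
ε/D = 0.56/117 = 0.00479
Haaland: f = 0.03135
h_f = f(L/D)V²/(2g) = 0.03135·(961/0.117)·0.8352²/(2·9.81) = 9.156 m

h_f ≈ 9.16 m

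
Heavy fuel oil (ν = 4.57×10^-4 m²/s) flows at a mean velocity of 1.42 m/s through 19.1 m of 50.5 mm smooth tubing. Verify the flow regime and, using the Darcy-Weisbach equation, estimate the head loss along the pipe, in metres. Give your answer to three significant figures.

Re = VD/ν = 1.42·0.05050/4.57×10^-4 = 157 → laminar (Re < 2300)
f = 64/Re = 0.4079
h_f = f(L/D)V²/(2g) = 0.4079·(19.1/0.05050)·1.42²/(2·9.81) = 15.85 m

h_f ≈ 15.9 m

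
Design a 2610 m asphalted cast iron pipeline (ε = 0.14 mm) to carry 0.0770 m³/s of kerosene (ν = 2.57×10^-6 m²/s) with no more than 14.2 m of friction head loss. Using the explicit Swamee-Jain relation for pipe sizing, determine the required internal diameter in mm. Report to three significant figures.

D ≈ 286 mm

Swamee-Jain (Type III): D = 0.66·[ε^1.25·(LQ²/(gh_f))^4.75 + ν·Q^9.4·(L/(gh_f))^5.2]^0.04
LQ²/(gh_f) = 0.1111; L/(gh_f) = 18.74
Term 1 = ε^1.25·(…)^4.75 = 4.46×10^-10; Term 2 = ν·Q^9.4·(…)^5.2 = 3.64×10^-10
D = 0.66·(4.46×10^-10 + 3.64×10^-10)^0.04 = 0.2857 m = 286 mm
Check: V = 1.20 m/s, Re = 1.34×10^5, f = 0.01967, h_f = 13.2 m ≈ 14.2 m ✓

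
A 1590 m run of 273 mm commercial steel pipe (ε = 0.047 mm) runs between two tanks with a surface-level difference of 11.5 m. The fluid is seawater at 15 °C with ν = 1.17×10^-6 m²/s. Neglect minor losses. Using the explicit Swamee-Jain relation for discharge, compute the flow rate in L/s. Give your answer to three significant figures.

Q ≈ 92.1 L/s

Swamee-Jain (Type II): Q = -0.965·√(gD⁵h_f/L)·ln[ε/(3.7D) + √(3.17ν²L/(gD³h_f))]
√(gD⁵h_f/L) = √(9.81·0.273⁵·11.5/1590) = 0.01037
ε/(3.7D) = 4.65×10^-5; √(3.17ν²L/(gD³h_f)) = 5.48×10^-5
Q = -0.965·0.01037·ln(1.014×10^-4) = 0.09206 m³/s
Check: V = 1.57 m/s, Re = 3.67×10^5, f = 0.01572, h_f = 11.5 m ≈ 11.5 m ✓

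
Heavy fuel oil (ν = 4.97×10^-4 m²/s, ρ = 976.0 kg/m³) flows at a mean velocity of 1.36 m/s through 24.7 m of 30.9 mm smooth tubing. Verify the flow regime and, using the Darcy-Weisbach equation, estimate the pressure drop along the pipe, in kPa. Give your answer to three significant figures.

Re = VD/ν = 1.36·0.03090/4.97×10^-4 = 84.6 → laminar (Re < 2300)
f = 64/Re = 0.7569
h_f = f(L/D)V²/(2g) = 0.7569·(24.7/0.03090)·1.36²/(2·9.81) = 57.04 m
Δp = ρg·h_f = 976.0·9.81·57.04 = 546.1 kPa

Δp ≈ 546 kPa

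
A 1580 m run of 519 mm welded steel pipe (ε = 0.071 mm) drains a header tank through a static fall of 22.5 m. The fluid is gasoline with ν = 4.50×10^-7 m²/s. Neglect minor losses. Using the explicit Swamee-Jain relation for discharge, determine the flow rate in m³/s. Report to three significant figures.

Swamee-Jain (Type II): Q = -0.965·√(gD⁵h_f/L)·ln[ε/(3.7D) + √(3.17ν²L/(gD³h_f))]
√(gD⁵h_f/L) = √(9.81·0.519⁵·22.5/1580) = 0.07253
ε/(3.7D) = 3.70×10^-5; √(3.17ν²L/(gD³h_f)) = 5.73×10^-6
Q = -0.965·0.07253·ln(4.271×10^-5) = 0.7042 m³/s
Check: V = 3.33 m/s, Re = 3.84×10^6, f = 0.01316, h_f = 22.6 m ≈ 22.5 m ✓

Q ≈ 0.704 m³/s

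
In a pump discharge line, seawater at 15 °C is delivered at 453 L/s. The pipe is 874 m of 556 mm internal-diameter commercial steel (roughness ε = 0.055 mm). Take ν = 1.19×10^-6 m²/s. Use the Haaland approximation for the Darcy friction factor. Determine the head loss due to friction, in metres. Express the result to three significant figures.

V = 4Q/(πD²) = 4·0.453/(π·0.556²) = 1.866 m/s
Re = VD/ν = 1.866·0.556/1.19×10^-6 = 8.72×10^5 → turbulent
ε/D = 0.055/556 = 9.89×10^-5
Haaland: f = 0.01347
h_f = f(L/D)V²/(2g) = 0.01347·(874/0.556)·1.866²/(2·9.81) = 3.756 m

h_f ≈ 3.76 m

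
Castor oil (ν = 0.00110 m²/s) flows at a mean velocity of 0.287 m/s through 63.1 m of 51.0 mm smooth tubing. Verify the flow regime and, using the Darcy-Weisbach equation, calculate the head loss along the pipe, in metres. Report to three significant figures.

h_f ≈ 25.0 m

Re = VD/ν = 0.287·0.05100/0.00110 = 13.3 → laminar (Re < 2300)
f = 64/Re = 4.810
h_f = f(L/D)V²/(2g) = 4.810·(63.1/0.05100)·0.287²/(2·9.81) = 24.98 m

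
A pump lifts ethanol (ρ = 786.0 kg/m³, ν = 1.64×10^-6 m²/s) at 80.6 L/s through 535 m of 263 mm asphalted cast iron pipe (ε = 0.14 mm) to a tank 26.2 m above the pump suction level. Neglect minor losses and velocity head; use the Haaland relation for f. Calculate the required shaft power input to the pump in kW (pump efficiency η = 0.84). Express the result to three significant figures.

V = 4Q/(πD²) = 1.484 m/s; Re = 2.38×10^5; ε/D = 5.32×10^-4; f = 0.01855
h_f = f(L/D)V²/2g = 4.234 m
Total head H = z + h_f = 26.2 + 4.234 = 30.43 m
P_hyd = ρgQH = 786.0·9.81·0.0806·30.43 = 18.91 kW
P_shaft = P_hyd/η = 18.91/0.84 = 22.52 kW

P_shaft ≈ 22.5 kW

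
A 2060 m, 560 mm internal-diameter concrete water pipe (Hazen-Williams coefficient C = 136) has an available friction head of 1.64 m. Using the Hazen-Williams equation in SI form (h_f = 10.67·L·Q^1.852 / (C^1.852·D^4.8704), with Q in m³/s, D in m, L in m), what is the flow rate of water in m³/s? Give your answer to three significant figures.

Q ≈ 0.175 m³/s

Rearranging: Q = [h_f·C^1.852·D^4.8704 / (10.67·L)]^(1/1.852)
Q = [1.64·136^1.852·0.560^4.8704 / (10.67·2060)]^0.540 = 0.1749 m³/s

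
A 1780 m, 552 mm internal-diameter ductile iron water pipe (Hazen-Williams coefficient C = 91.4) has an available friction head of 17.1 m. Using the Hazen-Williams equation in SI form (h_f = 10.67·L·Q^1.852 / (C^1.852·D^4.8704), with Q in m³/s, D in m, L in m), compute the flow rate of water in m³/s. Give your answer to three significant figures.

Rearranging: Q = [h_f·C^1.852·D^4.8704 / (10.67·L)]^(1/1.852)
Q = [17.1·91.4^1.852·0.552^4.8704 / (10.67·1780)]^0.540 = 0.4343 m³/s

Q ≈ 0.434 m³/s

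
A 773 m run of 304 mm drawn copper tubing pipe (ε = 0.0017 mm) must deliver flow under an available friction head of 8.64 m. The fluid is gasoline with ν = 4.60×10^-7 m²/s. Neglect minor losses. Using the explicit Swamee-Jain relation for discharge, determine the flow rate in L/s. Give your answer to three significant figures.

Q ≈ 180 L/s

Swamee-Jain (Type II): Q = -0.965·√(gD⁵h_f/L)·ln[ε/(3.7D) + √(3.17ν²L/(gD³h_f))]
√(gD⁵h_f/L) = √(9.81·0.304⁵·8.64/773) = 0.01687
ε/(3.7D) = 1.51×10^-6; √(3.17ν²L/(gD³h_f)) = 1.48×10^-5
Q = -0.965·0.01687·ln(1.627×10^-5) = 0.1795 m³/s
Check: V = 2.47 m/s, Re = 1.63×10^6, f = 0.01089, h_f = 8.64 m ≈ 8.64 m ✓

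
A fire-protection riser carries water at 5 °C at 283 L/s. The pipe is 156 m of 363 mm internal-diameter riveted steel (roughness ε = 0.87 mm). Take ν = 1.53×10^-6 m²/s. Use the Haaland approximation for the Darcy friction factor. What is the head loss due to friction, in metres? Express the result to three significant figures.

h_f ≈ 4.07 m

V = 4Q/(πD²) = 4·0.283/(π·0.363²) = 2.735 m/s
Re = VD/ν = 2.735·0.363/1.53×10^-6 = 6.49×10^5 → turbulent
ε/D = 0.87/363 = 0.00240
Haaland: f = 0.02486
h_f = f(L/D)V²/(2g) = 0.02486·(156/0.363)·2.735²/(2·9.81) = 4.072 m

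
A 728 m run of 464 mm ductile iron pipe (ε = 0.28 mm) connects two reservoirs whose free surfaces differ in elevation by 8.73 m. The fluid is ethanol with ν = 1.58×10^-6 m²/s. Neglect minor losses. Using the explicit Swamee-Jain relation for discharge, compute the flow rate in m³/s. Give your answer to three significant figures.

Swamee-Jain (Type II): Q = -0.965·√(gD⁵h_f/L)·ln[ε/(3.7D) + √(3.17ν²L/(gD³h_f))]
√(gD⁵h_f/L) = √(9.81·0.464⁵·8.73/728) = 0.05030
ε/(3.7D) = 1.63×10^-4; √(3.17ν²L/(gD³h_f)) = 2.59×10^-5
Q = -0.965·0.05030·ln(1.890×10^-4) = 0.4162 m³/s
Check: V = 2.46 m/s, Re = 7.23×10^5, f = 0.01814, h_f = 8.78 m ≈ 8.73 m ✓

Q ≈ 0.416 m³/s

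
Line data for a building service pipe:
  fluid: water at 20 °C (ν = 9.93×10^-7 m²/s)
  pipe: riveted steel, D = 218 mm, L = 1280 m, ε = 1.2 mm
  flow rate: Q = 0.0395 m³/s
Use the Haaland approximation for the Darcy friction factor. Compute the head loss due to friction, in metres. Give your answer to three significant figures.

V = 4Q/(πD²) = 4·0.0395/(π·0.218²) = 1.058 m/s
Re = VD/ν = 1.058·0.218/9.93×10^-7 = 2.32×10^5 → turbulent
ε/D = 1.2/218 = 0.00550
Haaland: f = 0.03168
h_f = f(L/D)V²/(2g) = 0.03168·(1280/0.218)·1.058²/(2·9.81) = 10.62 m

h_f ≈ 10.6 m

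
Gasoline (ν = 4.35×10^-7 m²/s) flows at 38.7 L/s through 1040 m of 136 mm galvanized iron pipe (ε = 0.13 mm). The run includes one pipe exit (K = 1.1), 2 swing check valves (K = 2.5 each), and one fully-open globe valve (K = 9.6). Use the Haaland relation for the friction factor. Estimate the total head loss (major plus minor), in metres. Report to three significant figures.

V = 4Q/(πD²) = 2.664 m/s; V²/2g = 0.3617 m
Re = 8.33×10^5, ε/D = 9.56×10^-4 → f = 0.01979 (Haaland)
Major: h_f = f(L/D)·V²/2g = 0.01979·7647·0.3617 = 54.74 m
Minor: ΣK = 15.7; h_m = ΣK·V²/2g = 5.679 m
Total H_L = 54.74 + 5.679 = 60.42 m

H_L ≈ 60.4 m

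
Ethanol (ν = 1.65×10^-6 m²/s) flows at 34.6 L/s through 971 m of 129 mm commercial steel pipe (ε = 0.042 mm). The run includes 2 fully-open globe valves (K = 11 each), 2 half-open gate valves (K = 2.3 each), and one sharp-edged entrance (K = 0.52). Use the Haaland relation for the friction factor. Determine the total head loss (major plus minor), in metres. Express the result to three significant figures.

H_L ≈ 57.0 m

V = 4Q/(πD²) = 2.647 m/s; V²/2g = 0.3572 m
Re = 2.07×10^5, ε/D = 3.26×10^-4 → f = 0.01760 (Haaland)
Major: h_f = f(L/D)·V²/2g = 0.01760·7527·0.3572 = 47.31 m
Minor: ΣK = 27.1; h_m = ΣK·V²/2g = 9.687 m
Total H_L = 47.31 + 9.687 = 57.00 m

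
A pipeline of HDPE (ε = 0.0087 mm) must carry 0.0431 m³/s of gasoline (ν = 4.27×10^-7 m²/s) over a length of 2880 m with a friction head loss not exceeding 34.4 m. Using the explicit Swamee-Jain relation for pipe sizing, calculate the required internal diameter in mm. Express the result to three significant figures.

D ≈ 178 mm

Swamee-Jain (Type III): D = 0.66·[ε^1.25·(LQ²/(gh_f))^4.75 + ν·Q^9.4·(L/(gh_f))^5.2]^0.04
LQ²/(gh_f) = 0.01585; L/(gh_f) = 8.534
Term 1 = ε^1.25·(…)^4.75 = 1.33×10^-15; Term 2 = ν·Q^9.4·(…)^5.2 = 4.33×10^-15
D = 0.66·(1.33×10^-15 + 4.33×10^-15)^0.04 = 0.1777 m = 178 mm
Check: V = 1.74 m/s, Re = 7.23×10^5, f = 0.01316, h_f = 32.8 m ≈ 34.4 m ✓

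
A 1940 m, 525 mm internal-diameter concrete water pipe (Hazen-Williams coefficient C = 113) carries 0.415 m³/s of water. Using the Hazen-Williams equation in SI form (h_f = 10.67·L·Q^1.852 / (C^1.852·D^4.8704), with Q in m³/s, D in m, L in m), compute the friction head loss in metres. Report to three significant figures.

h_f = 10.67·1940·0.415^1.852 / (113^1.852·0.525^4.8704) = 14.76 m

h_f ≈ 14.8 m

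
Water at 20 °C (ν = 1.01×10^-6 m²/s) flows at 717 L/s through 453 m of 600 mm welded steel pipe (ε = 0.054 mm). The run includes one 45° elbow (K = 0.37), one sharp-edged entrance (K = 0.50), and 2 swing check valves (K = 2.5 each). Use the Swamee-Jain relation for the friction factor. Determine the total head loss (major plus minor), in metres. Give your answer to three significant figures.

V = 4Q/(πD²) = 2.536 m/s; V²/2g = 0.3278 m
Re = 1.51×10^6, ε/D = 9.00×10^-5 → f = 0.01293 (Swamee-Jain)
Major: h_f = f(L/D)·V²/2g = 0.01293·755.0·0.3278 = 3.200 m
Minor: ΣK = 5.87; h_m = ΣK·V²/2g = 1.924 m
Total H_L = 3.200 + 1.924 = 5.124 m

H_L ≈ 5.12 m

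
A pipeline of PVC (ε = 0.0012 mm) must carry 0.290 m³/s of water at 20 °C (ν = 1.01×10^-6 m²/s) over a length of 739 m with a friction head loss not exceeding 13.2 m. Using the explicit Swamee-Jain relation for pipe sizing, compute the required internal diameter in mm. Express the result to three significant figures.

D ≈ 343 mm

Swamee-Jain (Type III): D = 0.66·[ε^1.25·(LQ²/(gh_f))^4.75 + ν·Q^9.4·(L/(gh_f))^5.2]^0.04
LQ²/(gh_f) = 0.4800; L/(gh_f) = 5.707
Term 1 = ε^1.25·(…)^4.75 = 1.22×10^-9; Term 2 = ν·Q^9.4·(…)^5.2 = 7.66×10^-8
D = 0.66·(1.22×10^-9 + 7.66×10^-8)^0.04 = 0.3429 m = 343 mm
Check: V = 3.14 m/s, Re = 1.07×10^6, f = 0.01157, h_f = 12.5 m ≈ 13.2 m ✓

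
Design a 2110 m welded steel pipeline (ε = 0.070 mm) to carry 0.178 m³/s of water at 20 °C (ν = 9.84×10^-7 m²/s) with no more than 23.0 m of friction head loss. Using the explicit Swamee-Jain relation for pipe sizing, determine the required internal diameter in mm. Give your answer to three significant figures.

Swamee-Jain (Type III): D = 0.66·[ε^1.25·(LQ²/(gh_f))^4.75 + ν·Q^9.4·(L/(gh_f))^5.2]^0.04
LQ²/(gh_f) = 0.2963; L/(gh_f) = 9.352
Term 1 = ε^1.25·(…)^4.75 = 1.98×10^-8; Term 2 = ν·Q^9.4·(…)^5.2 = 9.90×10^-9
D = 0.66·(1.98×10^-8 + 9.90×10^-9)^0.04 = 0.3300 m = 330 mm
Check: V = 2.08 m/s, Re = 6.98×10^5, f = 0.01523, h_f = 21.5 m ≈ 23.0 m ✓

D ≈ 330 mm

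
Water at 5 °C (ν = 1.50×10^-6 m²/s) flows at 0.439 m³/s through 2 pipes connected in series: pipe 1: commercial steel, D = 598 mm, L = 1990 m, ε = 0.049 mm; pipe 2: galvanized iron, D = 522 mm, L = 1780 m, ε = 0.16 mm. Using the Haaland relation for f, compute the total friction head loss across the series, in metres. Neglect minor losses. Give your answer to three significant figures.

Pipe 1: V = 1.563 m/s, Re = 6.23×10^5, ε/D = 8.19×10^-5, f = 0.01369, h_1 = f(L/D)V²/2g = 5.674 m
Pipe 2: V = 2.051 m/s, Re = 7.14×10^5, ε/D = 3.07×10^-4, f = 0.01589, h_2 = f(L/D)V²/2g = 11.62 m
Series → Q common, losses add: H = Σh = 17.29 m

H ≈ 17.3 m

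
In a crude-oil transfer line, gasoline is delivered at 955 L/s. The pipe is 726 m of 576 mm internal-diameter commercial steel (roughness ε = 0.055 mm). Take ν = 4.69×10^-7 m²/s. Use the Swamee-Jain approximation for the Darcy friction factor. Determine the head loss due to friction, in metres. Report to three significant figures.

V = 4Q/(πD²) = 4·0.955/(π·0.576²) = 3.665 m/s
Re = VD/ν = 3.665·0.576/4.69×10^-7 = 4.50×10^6 → turbulent
ε/D = 0.055/576 = 9.55×10^-5
Swamee-Jain: f = 0.01235
h_f = f(L/D)V²/(2g) = 0.01235·(726/0.576)·3.665²/(2·9.81) = 10.66 m

h_f ≈ 10.7 m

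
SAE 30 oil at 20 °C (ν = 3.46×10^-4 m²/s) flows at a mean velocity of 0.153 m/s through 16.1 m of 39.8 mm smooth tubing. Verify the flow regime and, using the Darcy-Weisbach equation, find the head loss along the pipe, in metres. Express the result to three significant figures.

h_f ≈ 1.76 m

Re = VD/ν = 0.153·0.03980/3.46×10^-4 = 17.6 → laminar (Re < 2300)
f = 64/Re = 3.636
h_f = f(L/D)V²/(2g) = 3.636·(16.1/0.03980)·0.153²/(2·9.81) = 1.755 m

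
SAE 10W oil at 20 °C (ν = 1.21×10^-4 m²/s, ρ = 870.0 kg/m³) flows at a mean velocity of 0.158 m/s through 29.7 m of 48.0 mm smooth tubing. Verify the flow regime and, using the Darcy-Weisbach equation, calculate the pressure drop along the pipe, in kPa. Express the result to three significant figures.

Δp ≈ 6.86 kPa

Re = VD/ν = 0.158·0.04800/1.21×10^-4 = 62.7 → laminar (Re < 2300)
f = 64/Re = 1.021
h_f = f(L/D)V²/(2g) = 1.021·(29.7/0.04800)·0.158²/(2·9.81) = 0.8039 m
Δp = ρg·h_f = 870.0·9.81·0.8039 = 6.861 kPa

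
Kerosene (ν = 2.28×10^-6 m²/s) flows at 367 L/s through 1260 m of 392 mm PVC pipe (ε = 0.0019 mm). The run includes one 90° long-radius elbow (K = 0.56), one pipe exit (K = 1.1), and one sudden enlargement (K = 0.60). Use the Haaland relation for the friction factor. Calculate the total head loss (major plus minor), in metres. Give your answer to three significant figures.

H_L ≈ 20.8 m

V = 4Q/(πD²) = 3.041 m/s; V²/2g = 0.4713 m
Re = 5.23×10^5, ε/D = 4.85×10^-6 → f = 0.01301 (Haaland)
Major: h_f = f(L/D)·V²/2g = 0.01301·3214·0.4713 = 19.72 m
Minor: ΣK = 2.26; h_m = ΣK·V²/2g = 1.065 m
Total H_L = 19.72 + 1.065 = 20.78 m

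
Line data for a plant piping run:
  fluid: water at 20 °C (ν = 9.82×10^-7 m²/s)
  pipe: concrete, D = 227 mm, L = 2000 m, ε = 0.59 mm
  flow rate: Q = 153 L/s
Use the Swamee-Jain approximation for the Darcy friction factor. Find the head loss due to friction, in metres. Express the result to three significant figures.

V = 4Q/(πD²) = 4·0.153/(π·0.227²) = 3.781 m/s
Re = VD/ν = 3.781·0.227/9.82×10^-7 = 8.74×10^5 → turbulent
ε/D = 0.59/227 = 0.00260
Swamee-Jain: f = 0.02539
h_f = f(L/D)V²/(2g) = 0.02539·(2000/0.227)·3.781²/(2·9.81) = 163.0 m

h_f ≈ 163 m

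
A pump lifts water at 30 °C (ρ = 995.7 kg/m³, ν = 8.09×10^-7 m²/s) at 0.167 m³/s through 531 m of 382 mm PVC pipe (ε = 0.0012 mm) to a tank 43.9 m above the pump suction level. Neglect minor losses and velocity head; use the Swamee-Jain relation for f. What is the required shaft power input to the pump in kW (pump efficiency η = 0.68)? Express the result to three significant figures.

P_shaft ≈ 110 kW

V = 4Q/(πD²) = 1.457 m/s; Re = 6.88×10^5; ε/D = 3.14×10^-6; f = 0.01244
h_f = f(L/D)V²/2g = 1.871 m
Total head H = z + h_f = 43.9 + 1.871 = 45.77 m
P_hyd = ρgQH = 995.7·9.81·0.167·45.77 = 74.66 kW
P_shaft = P_hyd/η = 74.66/0.68 = 109.8 kW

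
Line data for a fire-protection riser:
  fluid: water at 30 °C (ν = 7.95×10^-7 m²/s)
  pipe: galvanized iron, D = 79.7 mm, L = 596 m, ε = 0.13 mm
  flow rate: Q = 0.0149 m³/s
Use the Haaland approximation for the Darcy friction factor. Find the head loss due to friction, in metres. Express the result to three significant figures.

h_f ≈ 77.7 m

V = 4Q/(πD²) = 4·0.0149/(π·0.0797²) = 2.987 m/s
Re = VD/ν = 2.987·0.0797/7.95×10^-7 = 2.99×10^5 → turbulent
ε/D = 0.13/79.7 = 0.00163
Haaland: f = 0.02286
h_f = f(L/D)V²/(2g) = 0.02286·(596/0.0797)·2.987²/(2·9.81) = 77.71 m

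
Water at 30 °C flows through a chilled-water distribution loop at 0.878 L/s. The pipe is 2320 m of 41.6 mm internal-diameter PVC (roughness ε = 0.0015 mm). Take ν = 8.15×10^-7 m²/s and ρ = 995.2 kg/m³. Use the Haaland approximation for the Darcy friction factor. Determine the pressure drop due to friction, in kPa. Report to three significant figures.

Δp ≈ 265 kPa

V = 4Q/(πD²) = 4·8.78×10^-4/(π·0.0416²) = 0.6460 m/s
Re = VD/ν = 0.6460·0.0416/8.15×10^-7 = 3.30×10^4 → turbulent
ε/D = 0.0015/41.6 = 3.61×10^-5
Haaland: f = 0.02287
h_f = f(L/D)V²/(2g) = 0.02287·(2320/0.0416)·0.6460²/(2·9.81) = 27.13 m
Δp = ρg·h_f = 995.2·9.81·27.13 = 264.8 kPa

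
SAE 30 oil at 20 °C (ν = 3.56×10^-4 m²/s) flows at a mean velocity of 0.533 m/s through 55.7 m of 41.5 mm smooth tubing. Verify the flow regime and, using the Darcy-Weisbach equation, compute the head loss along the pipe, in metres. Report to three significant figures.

h_f ≈ 20.0 m

Re = VD/ν = 0.533·0.04150/3.56×10^-4 = 62.1 → laminar (Re < 2300)
f = 64/Re = 1.030
h_f = f(L/D)V²/(2g) = 1.030·(55.7/0.04150)·0.533²/(2·9.81) = 20.02 m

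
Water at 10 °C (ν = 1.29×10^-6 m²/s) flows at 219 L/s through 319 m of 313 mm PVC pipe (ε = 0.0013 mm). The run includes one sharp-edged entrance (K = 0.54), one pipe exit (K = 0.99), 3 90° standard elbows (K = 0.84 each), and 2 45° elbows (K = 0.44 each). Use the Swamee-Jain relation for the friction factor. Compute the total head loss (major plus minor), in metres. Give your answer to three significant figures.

H_L ≈ 7.27 m

V = 4Q/(πD²) = 2.846 m/s; V²/2g = 0.4129 m
Re = 6.91×10^5, ε/D = 4.15×10^-6 → f = 0.01245 (Swamee-Jain)
Major: h_f = f(L/D)·V²/2g = 0.01245·1019·0.4129 = 5.238 m
Minor: ΣK = 4.93; h_m = ΣK·V²/2g = 2.036 m
Total H_L = 5.238 + 2.036 = 7.274 m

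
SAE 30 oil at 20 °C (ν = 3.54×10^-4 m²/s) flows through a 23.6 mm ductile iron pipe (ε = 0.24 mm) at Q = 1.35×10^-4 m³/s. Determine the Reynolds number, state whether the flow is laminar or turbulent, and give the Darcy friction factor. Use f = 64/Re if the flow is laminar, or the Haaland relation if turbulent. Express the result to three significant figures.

Re ≈ 20.6; laminar; f = 64/Re ≈ 3.11

V = 4Q/(πD²) = 0.3086 m/s
Re = VD/ν = 0.3086·0.0236/3.54×10^-4 = 20.6
Re < 2300 → laminar → f = 64/Re = 3.111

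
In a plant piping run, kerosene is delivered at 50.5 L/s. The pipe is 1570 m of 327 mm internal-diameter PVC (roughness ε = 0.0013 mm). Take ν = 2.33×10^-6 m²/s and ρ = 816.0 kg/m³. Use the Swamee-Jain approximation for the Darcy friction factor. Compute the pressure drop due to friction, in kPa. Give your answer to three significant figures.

Δp ≈ 13.1 kPa

V = 4Q/(πD²) = 4·0.0505/(π·0.327²) = 0.6013 m/s
Re = VD/ν = 0.6013·0.327/2.33×10^-6 = 8.44×10^4 → turbulent
ε/D = 0.0013/327 = 3.98×10^-6
Swamee-Jain: f = 0.01854
h_f = f(L/D)V²/(2g) = 0.01854·(1570/0.327)·0.6013²/(2·9.81) = 1.640 m
Δp = ρg·h_f = 816.0·9.81·1.640 = 13.13 kPa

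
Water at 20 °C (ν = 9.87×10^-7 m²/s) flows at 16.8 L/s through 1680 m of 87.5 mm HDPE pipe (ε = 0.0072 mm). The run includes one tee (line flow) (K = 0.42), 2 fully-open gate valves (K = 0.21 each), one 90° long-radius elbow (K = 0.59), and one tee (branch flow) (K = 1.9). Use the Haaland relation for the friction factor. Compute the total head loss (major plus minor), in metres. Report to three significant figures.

H_L ≈ 120 m

V = 4Q/(πD²) = 2.794 m/s; V²/2g = 0.3978 m
Re = 2.48×10^5, ε/D = 8.23×10^-5 → f = 0.01552 (Haaland)
Major: h_f = f(L/D)·V²/2g = 0.01552·19200·0.3978 = 118.5 m
Minor: ΣK = 3.33; h_m = ΣK·V²/2g = 1.325 m
Total H_L = 118.5 + 1.325 = 119.9 m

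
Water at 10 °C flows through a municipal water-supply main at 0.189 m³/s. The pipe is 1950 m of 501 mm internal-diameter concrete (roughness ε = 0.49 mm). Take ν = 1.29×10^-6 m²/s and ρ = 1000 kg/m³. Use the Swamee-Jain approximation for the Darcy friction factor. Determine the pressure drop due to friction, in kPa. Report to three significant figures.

V = 4Q/(πD²) = 4·0.189/(π·0.501²) = 0.9587 m/s
Re = VD/ν = 0.9587·0.501/1.29×10^-6 = 3.72×10^5 → turbulent
ε/D = 0.49/501 = 9.78×10^-4
Swamee-Jain: f = 0.02047
h_f = f(L/D)V²/(2g) = 0.02047·(1950/0.501)·0.9587²/(2·9.81) = 3.732 m
Δp = ρg·h_f = 1000·9.81·3.732 = 36.61 kPa

Δp ≈ 36.6 kPa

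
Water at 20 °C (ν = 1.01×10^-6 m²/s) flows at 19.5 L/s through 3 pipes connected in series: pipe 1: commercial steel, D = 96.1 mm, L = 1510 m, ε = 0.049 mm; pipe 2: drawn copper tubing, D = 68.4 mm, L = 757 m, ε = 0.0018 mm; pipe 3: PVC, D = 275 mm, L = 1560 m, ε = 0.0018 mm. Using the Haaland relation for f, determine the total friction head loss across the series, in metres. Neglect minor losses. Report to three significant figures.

Pipe 1: V = 2.688 m/s, Re = 2.56×10^5, ε/D = 5.10×10^-4, f = 0.01833, h_1 = f(L/D)V²/2g = 106.1 m
Pipe 2: V = 5.307 m/s, Re = 3.59×10^5, ε/D = 2.63×10^-5, f = 0.01412, h_2 = f(L/D)V²/2g = 224.3 m
Pipe 3: V = 0.3283 m/s, Re = 8.94×10^4, ε/D = 6.55×10^-6, f = 0.01827, h_3 = f(L/D)V²/2g = 0.5694 m
Series → Q common, losses add: H = Σh = 331.0 m

H ≈ 331 m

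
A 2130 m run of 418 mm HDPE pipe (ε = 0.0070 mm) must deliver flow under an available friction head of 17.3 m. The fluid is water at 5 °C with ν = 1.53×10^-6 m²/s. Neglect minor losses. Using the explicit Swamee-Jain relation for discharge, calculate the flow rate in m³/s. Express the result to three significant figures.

Q ≈ 0.311 m³/s

Swamee-Jain (Type II): Q = -0.965·√(gD⁵h_f/L)·ln[ε/(3.7D) + √(3.17ν²L/(gD³h_f))]
√(gD⁵h_f/L) = √(9.81·0.418⁵·17.3/2130) = 0.03189
ε/(3.7D) = 4.53×10^-6; √(3.17ν²L/(gD³h_f)) = 3.57×10^-5
Q = -0.965·0.03189·ln(4.024×10^-5) = 0.3114 m³/s
Check: V = 2.27 m/s, Re = 6.20×10^5, f = 0.01290, h_f = 17.3 m ≈ 17.3 m ✓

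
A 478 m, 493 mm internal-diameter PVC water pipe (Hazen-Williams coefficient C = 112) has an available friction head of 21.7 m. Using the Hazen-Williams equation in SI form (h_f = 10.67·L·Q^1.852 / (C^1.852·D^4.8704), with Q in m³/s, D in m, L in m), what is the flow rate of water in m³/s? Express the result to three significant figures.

Q ≈ 0.914 m³/s

Rearranging: Q = [h_f·C^1.852·D^4.8704 / (10.67·L)]^(1/1.852)
Q = [21.7·112^1.852·0.493^4.8704 / (10.67·478)]^0.540 = 0.9144 m³/s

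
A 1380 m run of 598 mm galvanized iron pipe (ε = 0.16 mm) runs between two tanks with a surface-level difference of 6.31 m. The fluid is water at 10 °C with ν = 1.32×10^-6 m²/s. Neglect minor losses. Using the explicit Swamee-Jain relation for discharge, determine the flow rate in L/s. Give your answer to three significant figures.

Q ≈ 523 L/s

Swamee-Jain (Type II): Q = -0.965·√(gD⁵h_f/L)·ln[ε/(3.7D) + √(3.17ν²L/(gD³h_f))]
√(gD⁵h_f/L) = √(9.81·0.598⁵·6.31/1380) = 0.05857
ε/(3.7D) = 7.23×10^-5; √(3.17ν²L/(gD³h_f)) = 2.40×10^-5
Q = -0.965·0.05857·ln(9.631×10^-5) = 0.5227 m³/s
Check: V = 1.86 m/s, Re = 8.43×10^5, f = 0.01559, h_f = 6.35 m ≈ 6.31 m ✓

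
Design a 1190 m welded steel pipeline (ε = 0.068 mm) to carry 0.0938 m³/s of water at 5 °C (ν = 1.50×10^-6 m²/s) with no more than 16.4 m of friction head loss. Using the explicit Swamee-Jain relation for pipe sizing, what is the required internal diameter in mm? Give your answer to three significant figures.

Swamee-Jain (Type III): D = 0.66·[ε^1.25·(LQ²/(gh_f))^4.75 + ν·Q^9.4·(L/(gh_f))^5.2]^0.04
LQ²/(gh_f) = 0.06508; L/(gh_f) = 7.397
Term 1 = ε^1.25·(…)^4.75 = 1.43×10^-11; Term 2 = ν·Q^9.4·(…)^5.2 = 1.08×10^-11
D = 0.66·(1.43×10^-11 + 1.08×10^-11)^0.04 = 0.2486 m = 249 mm
Check: V = 1.93 m/s, Re = 3.20×10^5, f = 0.01677, h_f = 15.3 m ≈ 16.4 m ✓

D ≈ 249 mm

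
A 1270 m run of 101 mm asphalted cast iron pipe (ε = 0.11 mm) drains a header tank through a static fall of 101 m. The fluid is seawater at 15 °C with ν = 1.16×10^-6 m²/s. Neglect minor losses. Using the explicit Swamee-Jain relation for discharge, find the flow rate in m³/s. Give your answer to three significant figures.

Q ≈ 0.0219 m³/s

Swamee-Jain (Type II): Q = -0.965·√(gD⁵h_f/L)·ln[ε/(3.7D) + √(3.17ν²L/(gD³h_f))]
√(gD⁵h_f/L) = √(9.81·0.101⁵·101/1270) = 0.002863
ε/(3.7D) = 2.94×10^-4; √(3.17ν²L/(gD³h_f)) = 7.28×10^-5
Q = -0.965·0.002863·ln(3.672×10^-4) = 0.02186 m³/s
Check: V = 2.73 m/s, Re = 2.38×10^5, f = 0.02134, h_f = 102 m ≈ 101 m ✓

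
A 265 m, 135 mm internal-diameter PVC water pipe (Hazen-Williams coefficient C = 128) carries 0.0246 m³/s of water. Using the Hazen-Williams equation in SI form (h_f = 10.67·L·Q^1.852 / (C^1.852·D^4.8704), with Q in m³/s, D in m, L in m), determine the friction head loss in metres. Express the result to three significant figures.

h_f ≈ 6.38 m

h_f = 10.67·265·0.0246^1.852 / (128^1.852·0.135^4.8704) = 6.375 m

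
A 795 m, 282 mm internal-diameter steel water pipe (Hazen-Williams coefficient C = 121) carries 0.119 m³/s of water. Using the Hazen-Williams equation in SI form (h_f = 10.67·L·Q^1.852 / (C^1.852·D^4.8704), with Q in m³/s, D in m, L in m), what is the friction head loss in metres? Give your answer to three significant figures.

h_f = 10.67·795·0.119^1.852 / (121^1.852·0.282^4.8704) = 10.88 m

h_f ≈ 10.9 m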